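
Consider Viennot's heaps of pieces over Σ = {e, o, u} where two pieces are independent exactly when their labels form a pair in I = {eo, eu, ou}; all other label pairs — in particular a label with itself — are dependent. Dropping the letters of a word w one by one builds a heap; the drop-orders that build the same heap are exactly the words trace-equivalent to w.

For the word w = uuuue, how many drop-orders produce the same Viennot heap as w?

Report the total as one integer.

piece 0:u — minimal
piece 1:u rests on {0:u}
piece 2:u rests on {1:u}
piece 3:u rests on {2:u}
piece 4:e — minimal
minimal pieces: {0:u, 4:e}
ways to finish when only these pieces remain (= sum over removing one remaining piece with nothing left below it):
  1 left: {3}→1  {4}→1
  2 left: {2,3}→1  {3,4}→2
  3 left: {1,2,3}→1  {2,3,4}→3
  placing 0:u first → 4 extensions
  placing 4:e first → 1 extensions
total linear extensions = 5

5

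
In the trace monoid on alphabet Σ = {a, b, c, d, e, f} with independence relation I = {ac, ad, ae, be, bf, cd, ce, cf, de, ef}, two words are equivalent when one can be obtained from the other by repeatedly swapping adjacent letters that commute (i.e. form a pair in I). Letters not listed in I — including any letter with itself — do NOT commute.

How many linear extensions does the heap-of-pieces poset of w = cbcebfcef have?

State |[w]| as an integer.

#0=c has no predecessor
#1=b depends on [0:c]
#2=c depends on [1:b]
#3=e has no predecessor
#4=b depends on [2:c]
#5=f has no predecessor
#6=c depends on [4:b]
#7=e depends on [3:e]
#8=f depends on [5:f]
sources: [0:c, 3:e, 5:f]
N(rest) = Σ N(rest − s) over sources s of rest; N(one piece) = 1:
  size 1 → [6]=1  [7]=1  [8]=1
  size 2 → [3,7]=1  [4,6]=1  [5,8]=1  [6,7]=2  [6,8]=2  [7,8]=2
  size 3 → [2,4,6]=1  [3,6,7]=3  [3,7,8]=3  [4,6,7]=3  [4,6,8]=3  [5,6,8]=3  [5,7,8]=3  [6,7,8]=6
  size 4 → [1,2,4,6]=1  [2,4,6,7]=4  [2,4,6,8]=4  [3,4,6,7]=6  [3,5,7,8]=6  [3,6,7,8]=12  [4,5,6,8]=6  [4,6,7,8]=12  [5,6,7,8]=12
  size 5 → [0,1,2,4,6]=1  [1,2,4,6,7]=5  [1,2,4,6,8]=5  [2,3,4,6,7]=10  [2,4,5,6,8]=10  [2,4,6,7,8]=20  [3,4,6,7,8]=30  [3,5,6,7,8]=30  [4,5,6,7,8]=30
  size 6 → [0,1,2,4,6,7]=6  [0,1,2,4,6,8]=6  [1,2,3,4,6,7]=15  [1,2,4,5,6,8]=15  [1,2,4,6,7,8]=30  [2,3,4,6,7,8]=60  [2,4,5,6,7,8]=60  [3,4,5,6,7,8]=90
  size 7 → [0,1,2,3,4,6,7]=21  [0,1,2,4,5,6,8]=21  [0,1,2,4,6,7,8]=42  [1,2,3,4,6,7,8]=105  [1,2,4,5,6,7,8]=105  [2,3,4,5,6,7,8]=210
  first=0(c) contributes 420
  first=3(e) contributes 168
  first=5(f) contributes 168
|[w]| = 756

756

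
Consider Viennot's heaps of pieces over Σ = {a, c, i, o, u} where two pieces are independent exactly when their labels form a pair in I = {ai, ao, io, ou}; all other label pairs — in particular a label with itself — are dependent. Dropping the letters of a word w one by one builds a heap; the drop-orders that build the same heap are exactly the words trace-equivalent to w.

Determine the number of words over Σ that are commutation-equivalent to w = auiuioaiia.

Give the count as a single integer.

100

0(a) covers ∅
1(u) covers 0:a
2(i) covers 1:u
3(u) covers 2:i
4(i) covers 3:u
5(o) covers ∅
6(a) covers 3:u
7(i) covers 4:i
8(i) covers 7:i
9(a) covers 6:a
floor of heap: 0:a, 5:o
completions by unplaced set U, small U first (add the entries for U minus each lowest piece of U):
  |U|=1: {5}:1  {8}:1  {9}:1
  |U|=2: {5,8}:2  {5,9}:2  {6,9}:1  {7,8}:1  {8,9}:2
  |U|=3: {4,7,8}:1  {5,6,9}:3  {5,7,8}:3  {5,8,9}:6  {6,8,9}:3  {7,8,9}:3
  |U|=4: {4,5,7,8}:4  {4,7,8,9}:4  {5,6,8,9}:12  {5,7,8,9}:12  {6,7,8,9}:6
  |U|=5: {4,5,7,8,9}:20  {4,6,7,8,9}:10  {5,6,7,8,9}:30
  |U|=6: {3,4,6,7,8,9}:10  {4,5,6,7,8,9}:60
  |U|=7: {2,3,4,6,7,8,9}:10  {3,4,5,6,7,8,9}:70
  |U|=8: {1,2,3,4,6,7,8,9}:10  {2,3,4,5,6,7,8,9}:80
  start at 0(a): 90
  start at 5(o): 10
sum over floor = 100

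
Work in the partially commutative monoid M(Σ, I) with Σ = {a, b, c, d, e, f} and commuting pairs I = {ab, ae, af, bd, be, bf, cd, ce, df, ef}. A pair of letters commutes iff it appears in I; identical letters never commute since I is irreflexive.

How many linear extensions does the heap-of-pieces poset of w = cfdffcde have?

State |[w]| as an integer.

#0=c has no predecessor
#1=f depends on [0:c]
#2=d has no predecessor
#3=f depends on [1:f]
#4=f depends on [3:f]
#5=c depends on [4:f]
#6=d depends on [2:d]
#7=e depends on [6:d]
sources: [0:c, 2:d]
N(rest) = Σ N(rest − s) over sources s of rest; N(one piece) = 1:
  size 1 → [5]=1  [7]=1
  size 2 → [4,5]=1  [5,7]=2  [6,7]=1
  size 3 → [2,6,7]=1  [3,4,5]=1  [4,5,7]=3  [5,6,7]=3
  size 4 → [1,3,4,5]=1  [2,5,6,7]=4  [3,4,5,7]=4  [4,5,6,7]=6
  size 5 → [0,1,3,4,5]=1  [1,3,4,5,7]=5  [2,4,5,6,7]=10  [3,4,5,6,7]=10
  size 6 → [0,1,3,4,5,7]=6  [1,3,4,5,6,7]=15  [2,3,4,5,6,7]=20
  first=0(c) contributes 35
  first=2(d) contributes 21
|[w]| = 56

56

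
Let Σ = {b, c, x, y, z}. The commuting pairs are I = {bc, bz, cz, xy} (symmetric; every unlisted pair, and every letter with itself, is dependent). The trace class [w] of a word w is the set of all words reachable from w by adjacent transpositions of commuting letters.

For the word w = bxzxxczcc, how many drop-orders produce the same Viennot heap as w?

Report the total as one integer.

4

#0=b has no predecessor
#1=x depends on [0:b]
#2=z depends on [1:x]
#3=x depends on [2:z]
#4=x depends on [3:x]
#5=c depends on [4:x]
#6=z depends on [4:x]
#7=c depends on [5:c]
#8=c depends on [7:c]
sources: [0:b]
N(rest) = Σ N(rest − s) over sources s of rest; N(one piece) = 1:
  size 1 → [6]=1  [8]=1
  size 2 → [6,8]=2  [7,8]=1
  size 3 → [5,7,8]=1  [6,7,8]=3
  size 4 → [5,6,7,8]=4
  size 5 → [4,5,6,7,8]=4
  size 6 → [3,4,5,6,7,8]=4
  size 7 → [2,3,4,5,6,7,8]=4
  first=0(b) contributes 4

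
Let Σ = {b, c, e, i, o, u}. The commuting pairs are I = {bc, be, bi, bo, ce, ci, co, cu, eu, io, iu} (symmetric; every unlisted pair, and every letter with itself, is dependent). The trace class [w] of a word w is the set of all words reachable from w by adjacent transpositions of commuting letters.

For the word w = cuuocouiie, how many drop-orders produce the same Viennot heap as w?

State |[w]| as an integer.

1620

piece 0:c — minimal
piece 1:u — minimal
piece 2:u rests on {1:u}
piece 3:o rests on {2:u}
piece 4:c rests on {0:c}
piece 5:o rests on {3:o}
piece 6:u rests on {5:o}
piece 7:i — minimal
piece 8:i rests on {7:i}
piece 9:e rests on {5:o, 8:i}
minimal pieces: {0:c, 1:u, 7:i}
ways to finish when only these pieces remain (= sum over removing one remaining piece with nothing left below it):
  1 left: {4}→1  {6}→1  {9}→1
  2 left: {0,4}→1  {4,6}→2  {4,9}→2  {6,9}→2  {8,9}→1
  3 left: {0,4,6}→3  {0,4,9}→3  {4,6,9}→6  {4,8,9}→3  {5,6,9}→2  {6,8,9}→3  {7,8,9}→1
  4 left: {0,4,6,9}→12  {0,4,8,9}→6  {3,5,6,9}→2  {4,5,6,9}→8  {4,6,8,9}→12  {4,7,8,9}→4  {5,6,8,9}→5  {6,7,8,9}→4
  5 left: {0,4,5,6,9}→20  {0,4,6,8,9}→30  {0,4,7,8,9}→10  {2,3,5,6,9}→2  {3,4,5,6,9}→10  {3,5,6,8,9}→7  {4,5,6,8,9}→25  {4,6,7,8,9}→20  {5,6,7,8,9}→9
  6 left: {0,3,4,5,6,9}→30  {0,4,5,6,8,9}→75  {0,4,6,7,8,9}→60  {1,2,3,5,6,9}→2  {2,3,4,5,6,9}→12  {2,3,5,6,8,9}→9  {3,4,5,6,8,9}→42  {3,5,6,7,8,9}→16  {4,5,6,7,8,9}→54
  7 left: {0,2,3,4,5,6,9}→42  {0,3,4,5,6,8,9}→147  {0,4,5,6,7,8,9}→189  {1,2,3,4,5,6,9}→14  {1,2,3,5,6,8,9}→11  {2,3,4,5,6,8,9}→63  {2,3,5,6,7,8,9}→25  {3,4,5,6,7,8,9}→112
  8 left: {0,1,2,3,4,5,6,9}→56  {0,2,3,4,5,6,8,9}→252  {0,3,4,5,6,7,8,9}→448  {1,2,3,4,5,6,8,9}→88  {1,2,3,5,6,7,8,9}→36  {2,3,4,5,6,7,8,9}→200
  placing 0:c first → 324 extensions
  placing 1:u first → 900 extensions
  placing 7:i first → 396 extensions
total linear extensions = 1620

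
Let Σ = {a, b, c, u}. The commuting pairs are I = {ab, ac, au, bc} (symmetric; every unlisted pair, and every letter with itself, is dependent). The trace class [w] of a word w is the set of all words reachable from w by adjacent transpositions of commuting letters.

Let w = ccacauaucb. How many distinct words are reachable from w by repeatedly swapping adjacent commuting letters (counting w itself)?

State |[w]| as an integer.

piece 0:c — minimal
piece 1:c rests on {0:c}
piece 2:a — minimal
piece 3:c rests on {1:c}
piece 4:a rests on {2:a}
piece 5:u rests on {3:c}
piece 6:a rests on {4:a}
piece 7:u rests on {5:u}
piece 8:c rests on {7:u}
piece 9:b rests on {7:u}
minimal pieces: {0:c, 2:a}
ways to finish when only these pieces remain (= sum over removing one remaining piece with nothing left below it):
  1 left: {6}→1  {8}→1  {9}→1
  2 left: {4,6}→1  {6,8}→2  {6,9}→2  {8,9}→2
  3 left: {2,4,6}→1  {4,6,8}→3  {4,6,9}→3  {6,8,9}→6  {7,8,9}→2
  4 left: {2,4,6,8}→4  {2,4,6,9}→4  {4,6,8,9}→12  {5,7,8,9}→2  {6,7,8,9}→8
  5 left: {2,4,6,8,9}→20  {3,5,7,8,9}→2  {4,6,7,8,9}→20  {5,6,7,8,9}→10
  6 left: {1,3,5,7,8,9}→2  {2,4,6,7,8,9}→40  {3,5,6,7,8,9}→12  {4,5,6,7,8,9}→30
  7 left: {0,1,3,5,7,8,9}→2  {1,3,5,6,7,8,9}→14  {2,4,5,6,7,8,9}→70  {3,4,5,6,7,8,9}→42
  8 left: {0,1,3,5,6,7,8,9}→16  {1,3,4,5,6,7,8,9}→56  {2,3,4,5,6,7,8,9}→112
  placing 0:c first → 168 extensions
  placing 2:a first → 72 extensions
total linear extensions = 240

240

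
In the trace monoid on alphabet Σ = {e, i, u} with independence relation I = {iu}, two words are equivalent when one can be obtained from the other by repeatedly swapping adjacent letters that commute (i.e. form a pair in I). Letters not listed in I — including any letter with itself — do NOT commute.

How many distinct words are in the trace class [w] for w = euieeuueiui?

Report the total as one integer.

#0=e has no predecessor
#1=u depends on [0:e]
#2=i depends on [0:e]
#3=e depends on [1:u, 2:i]
#4=e depends on [3:e]
#5=u depends on [4:e]
#6=u depends on [5:u]
#7=e depends on [6:u]
#8=i depends on [7:e]
#9=u depends on [7:e]
#10=i depends on [8:i]
sources: [0:e]
N(rest) = Σ N(rest − s) over sources s of rest; N(one piece) = 1:
  size 1 → [9]=1  [10]=1
  size 2 → [8,10]=1  [9,10]=2
  size 3 → [8,9,10]=3
  size 4 → [7,8,9,10]=3
  size 5 → [6,7,8,9,10]=3
  size 6 → [5,6,7,8,9,10]=3
  size 7 → [4,5,6,7,8,9,10]=3
  size 8 → [3,4,5,6,7,8,9,10]=3
  size 9 → [1,3,4,5,6,7,8,9,10]=3  [2,3,4,5,6,7,8,9,10]=3
  first=0(e) contributes 6

6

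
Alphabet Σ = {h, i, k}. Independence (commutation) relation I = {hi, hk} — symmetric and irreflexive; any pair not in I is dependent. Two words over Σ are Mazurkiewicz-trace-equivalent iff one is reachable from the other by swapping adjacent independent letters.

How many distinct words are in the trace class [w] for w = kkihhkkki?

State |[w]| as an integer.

36

piece 0:k — minimal
piece 1:k rests on {0:k}
piece 2:i rests on {1:k}
piece 3:h — minimal
piece 4:h rests on {3:h}
piece 5:k rests on {2:i}
piece 6:k rests on {5:k}
piece 7:k rests on {6:k}
piece 8:i rests on {7:k}
minimal pieces: {0:k, 3:h}
ways to finish when only these pieces remain (= sum over removing one remaining piece with nothing left below it):
  1 left: {4}→1  {8}→1
  2 left: {3,4}→1  {4,8}→2  {7,8}→1
  3 left: {3,4,8}→3  {4,7,8}→3  {6,7,8}→1
  4 left: {3,4,7,8}→6  {4,6,7,8}→4  {5,6,7,8}→1
  5 left: {2,5,6,7,8}→1  {3,4,6,7,8}→10  {4,5,6,7,8}→5
  6 left: {1,2,5,6,7,8}→1  {2,4,5,6,7,8}→6  {3,4,5,6,7,8}→15
  7 left: {0,1,2,5,6,7,8}→1  {1,2,4,5,6,7,8}→7  {2,3,4,5,6,7,8}→21
  placing 0:k first → 28 extensions
  placing 3:h first → 8 extensions
total linear extensions = 36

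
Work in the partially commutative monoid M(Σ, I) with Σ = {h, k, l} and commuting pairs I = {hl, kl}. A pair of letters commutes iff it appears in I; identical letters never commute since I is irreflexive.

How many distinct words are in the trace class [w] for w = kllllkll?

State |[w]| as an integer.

28

0(k) covers ∅
1(l) covers ∅
2(l) covers 1:l
3(l) covers 2:l
4(l) covers 3:l
5(k) covers 0:k
6(l) covers 4:l
7(l) covers 6:l
floor of heap: 0:k, 1:l
completions by unplaced set U, small U first (add the entries for U minus each lowest piece of U):
  |U|=1: {5}:1  {7}:1
  |U|=2: {0,5}:1  {5,7}:2  {6,7}:1
  |U|=3: {0,5,7}:3  {4,6,7}:1  {5,6,7}:3
  |U|=4: {0,5,6,7}:6  {3,4,6,7}:1  {4,5,6,7}:4
  |U|=5: {0,4,5,6,7}:10  {2,3,4,6,7}:1  {3,4,5,6,7}:5
  |U|=6: {0,3,4,5,6,7}:15  {1,2,3,4,6,7}:1  {2,3,4,5,6,7}:6
  start at 0(k): 7
  start at 1(l): 21
sum over floor = 28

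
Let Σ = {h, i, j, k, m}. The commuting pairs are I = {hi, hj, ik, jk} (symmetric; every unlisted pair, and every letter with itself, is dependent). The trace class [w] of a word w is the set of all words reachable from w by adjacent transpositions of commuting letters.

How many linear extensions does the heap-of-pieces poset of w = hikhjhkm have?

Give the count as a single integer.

0(h) covers ∅
1(i) covers ∅
2(k) covers 0:h
3(h) covers 2:k
4(j) covers 1:i
5(h) covers 3:h
6(k) covers 5:h
7(m) covers 4:j, 6:k
floor of heap: 0:h, 1:i
completions by unplaced set U, small U first (add the entries for U minus each lowest piece of U):
  |U|=1: {7}:1
  |U|=2: {4,7}:1  {6,7}:1
  |U|=3: {1,4,7}:1  {4,6,7}:2  {5,6,7}:1
  |U|=4: {1,4,6,7}:3  {3,5,6,7}:1  {4,5,6,7}:3
  |U|=5: {1,4,5,6,7}:6  {2,3,5,6,7}:1  {3,4,5,6,7}:4
  |U|=6: {0,2,3,5,6,7}:1  {1,3,4,5,6,7}:10  {2,3,4,5,6,7}:5
  start at 0(h): 15
  start at 1(i): 6
sum over floor = 21

21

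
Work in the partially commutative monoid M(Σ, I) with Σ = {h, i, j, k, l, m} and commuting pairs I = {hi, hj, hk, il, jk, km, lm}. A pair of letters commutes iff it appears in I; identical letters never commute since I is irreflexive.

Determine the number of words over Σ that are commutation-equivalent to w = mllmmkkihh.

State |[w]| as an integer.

205

piece 0:m — minimal
piece 1:l — minimal
piece 2:l rests on {1:l}
piece 3:m rests on {0:m}
piece 4:m rests on {3:m}
piece 5:k rests on {2:l}
piece 6:k rests on {5:k}
piece 7:i rests on {4:m, 6:k}
piece 8:h rests on {2:l, 4:m}
piece 9:h rests on {8:h}
minimal pieces: {0:m, 1:l}
ways to finish when only these pieces remain (= sum over removing one remaining piece with nothing left below it):
  1 left: {7}→1  {9}→1
  2 left: {6,7}→1  {7,9}→2  {8,9}→1
  3 left: {5,6,7}→1  {6,7,9}→3  {7,8,9}→3
  4 left: {4,7,8,9}→3  {5,6,7,9}→4  {6,7,8,9}→6
  5 left: {3,4,7,8,9}→3  {4,6,7,8,9}→9  {5,6,7,8,9}→10
  6 left: {0,3,4,7,8,9}→3  {2,5,6,7,8,9}→10  {3,4,6,7,8,9}→12  {4,5,6,7,8,9}→19
  7 left: {0,3,4,6,7,8,9}→15  {1,2,5,6,7,8,9}→10  {2,4,5,6,7,8,9}→29  {3,4,5,6,7,8,9}→31
  8 left: {0,3,4,5,6,7,8,9}→46  {1,2,4,5,6,7,8,9}→39  {2,3,4,5,6,7,8,9}→60
  placing 0:m first → 99 extensions
  placing 1:l first → 106 extensions
total linear extensions = 205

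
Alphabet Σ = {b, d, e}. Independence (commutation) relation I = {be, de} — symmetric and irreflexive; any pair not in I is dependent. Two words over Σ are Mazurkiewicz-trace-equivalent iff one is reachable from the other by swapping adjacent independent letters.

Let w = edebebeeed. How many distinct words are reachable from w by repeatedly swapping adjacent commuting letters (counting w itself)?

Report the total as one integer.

piece 0:e — minimal
piece 1:d — minimal
piece 2:e rests on {0:e}
piece 3:b rests on {1:d}
piece 4:e rests on {2:e}
piece 5:b rests on {3:b}
piece 6:e rests on {4:e}
piece 7:e rests on {6:e}
piece 8:e rests on {7:e}
piece 9:d rests on {5:b}
minimal pieces: {0:e, 1:d}
ways to finish when only these pieces remain (= sum over removing one remaining piece with nothing left below it):
  1 left: {8}→1  {9}→1
  2 left: {5,9}→1  {7,8}→1  {8,9}→2
  3 left: {3,5,9}→1  {5,8,9}→3  {6,7,8}→1  {7,8,9}→3
  4 left: {1,3,5,9}→1  {3,5,8,9}→4  {4,6,7,8}→1  {5,7,8,9}→6  {6,7,8,9}→4
  5 left: {1,3,5,8,9}→5  {2,4,6,7,8}→1  {3,5,7,8,9}→10  {4,6,7,8,9}→5  {5,6,7,8,9}→10
  6 left: {0,2,4,6,7,8}→1  {1,3,5,7,8,9}→15  {2,4,6,7,8,9}→6  {3,5,6,7,8,9}→20  {4,5,6,7,8,9}→15
  7 left: {0,2,4,6,7,8,9}→7  {1,3,5,6,7,8,9}→35  {2,4,5,6,7,8,9}→21  {3,4,5,6,7,8,9}→35
  8 left: {0,2,4,5,6,7,8,9}→28  {1,3,4,5,6,7,8,9}→70  {2,3,4,5,6,7,8,9}→56
  placing 0:e first → 126 extensions
  placing 1:d first → 84 extensions
total linear extensions = 210

210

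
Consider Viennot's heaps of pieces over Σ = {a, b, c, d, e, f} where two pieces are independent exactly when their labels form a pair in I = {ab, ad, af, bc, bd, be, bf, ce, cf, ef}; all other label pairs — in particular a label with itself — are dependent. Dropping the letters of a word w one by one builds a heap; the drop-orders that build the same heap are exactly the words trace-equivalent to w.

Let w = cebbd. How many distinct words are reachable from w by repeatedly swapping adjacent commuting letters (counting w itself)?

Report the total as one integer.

20

drop 0:c onto floor
drop 1:e onto floor
drop 2:b onto floor
drop 3:b onto {2:b}
drop 4:d onto {0:c, 1:e}
ground layer = {0:c, 1:e, 2:b}
drop-orders for the pieces not yet dropped (sum over which currently-grounded one goes next):
  1 to go: {3} 1  {4} 1
  2 to go: {0,4} 1  {1,4} 1  {2,3} 1  {3,4} 2
  3 to go: {0,1,4} 2  {0,3,4} 3  {1,3,4} 3  {2,3,4} 3
  if 0:c drops first: 6 orders
  if 1:e drops first: 6 orders
  if 2:b drops first: 8 orders
heap linearizations: 20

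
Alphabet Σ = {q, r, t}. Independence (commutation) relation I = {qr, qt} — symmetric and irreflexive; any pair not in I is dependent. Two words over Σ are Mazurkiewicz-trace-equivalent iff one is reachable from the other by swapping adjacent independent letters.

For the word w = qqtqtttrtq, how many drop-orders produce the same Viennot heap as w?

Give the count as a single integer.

#0=q has no predecessor
#1=q depends on [0:q]
#2=t has no predecessor
#3=q depends on [1:q]
#4=t depends on [2:t]
#5=t depends on [4:t]
#6=t depends on [5:t]
#7=r depends on [6:t]
#8=t depends on [7:r]
#9=q depends on [3:q]
sources: [0:q, 2:t]
N(rest) = Σ N(rest − s) over sources s of rest; N(one piece) = 1:
  size 1 → [8]=1  [9]=1
  size 2 → [3,9]=1  [7,8]=1  [8,9]=2
  size 3 → [1,3,9]=1  [3,8,9]=3  [6,7,8]=1  [7,8,9]=3
  size 4 → [0,1,3,9]=1  [1,3,8,9]=4  [3,7,8,9]=6  [5,6,7,8]=1  [6,7,8,9]=4
  size 5 → [0,1,3,8,9]=5  [1,3,7,8,9]=10  [3,6,7,8,9]=10  [4,5,6,7,8]=1  [5,6,7,8,9]=5
  size 6 → [0,1,3,7,8,9]=15  [1,3,6,7,8,9]=20  [2,4,5,6,7,8]=1  [3,5,6,7,8,9]=15  [4,5,6,7,8,9]=6
  size 7 → [0,1,3,6,7,8,9]=35  [1,3,5,6,7,8,9]=35  [2,4,5,6,7,8,9]=7  [3,4,5,6,7,8,9]=21
  size 8 → [0,1,3,5,6,7,8,9]=70  [1,3,4,5,6,7,8,9]=56  [2,3,4,5,6,7,8,9]=28
  first=0(q) contributes 84
  first=2(t) contributes 126
|[w]| = 210

210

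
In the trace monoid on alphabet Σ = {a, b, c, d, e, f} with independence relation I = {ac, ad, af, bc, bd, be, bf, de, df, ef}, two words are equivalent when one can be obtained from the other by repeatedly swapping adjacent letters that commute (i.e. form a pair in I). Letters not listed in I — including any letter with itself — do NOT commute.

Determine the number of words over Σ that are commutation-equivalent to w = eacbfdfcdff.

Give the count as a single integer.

0(e) covers ∅
1(a) covers 0:e
2(c) covers 0:e
3(b) covers 1:a
4(f) covers 2:c
5(d) covers 2:c
6(f) covers 4:f
7(c) covers 5:d, 6:f
8(d) covers 7:c
9(f) covers 7:c
10(f) covers 9:f
floor of heap: 0:e
completions by unplaced set U, small U first (add the entries for U minus each lowest piece of U):
  |U|=1: {3}:1  {8}:1  {10}:1
  |U|=2: {1,3}:1  {3,8}:2  {3,10}:2  {8,10}:2  {9,10}:1
  |U|=3: {1,3,8}:3  {1,3,10}:3  {3,8,10}:6  {3,9,10}:3  {8,9,10}:3
  |U|=4: {1,3,8,10}:12  {1,3,9,10}:6  {3,8,9,10}:12  {7,8,9,10}:3
  |U|=5: {1,3,8,9,10}:30  {3,7,8,9,10}:15  {5,7,8,9,10}:3  {6,7,8,9,10}:3
  |U|=6: {1,3,7,8,9,10}:45  {3,5,7,8,9,10}:18  {3,6,7,8,9,10}:18  {4,6,7,8,9,10}:3  {5,6,7,8,9,10}:6
  |U|=7: {1,3,5,7,8,9,10}:63  {1,3,6,7,8,9,10}:63  {3,4,6,7,8,9,10}:21  {3,5,6,7,8,9,10}:42  {4,5,6,7,8,9,10}:9
  |U|=8: {1,3,4,6,7,8,9,10}:84  {1,3,5,6,7,8,9,10}:168  {2,4,5,6,7,8,9,10}:9  {3,4,5,6,7,8,9,10}:72
  |U|=9: {1,3,4,5,6,7,8,9,10}:324  {2,3,4,5,6,7,8,9,10}:81
  start at 0(e): 405

405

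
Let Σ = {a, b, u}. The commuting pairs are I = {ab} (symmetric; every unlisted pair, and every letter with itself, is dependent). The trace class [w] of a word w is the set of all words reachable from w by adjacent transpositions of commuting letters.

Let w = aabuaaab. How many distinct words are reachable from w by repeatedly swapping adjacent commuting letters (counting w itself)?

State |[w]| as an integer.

#0=a has no predecessor
#1=a depends on [0:a]
#2=b has no predecessor
#3=u depends on [1:a, 2:b]
#4=a depends on [3:u]
#5=a depends on [4:a]
#6=a depends on [5:a]
#7=b depends on [3:u]
sources: [0:a, 2:b]
N(rest) = Σ N(rest − s) over sources s of rest; N(one piece) = 1:
  size 1 → [6]=1  [7]=1
  size 2 → [5,6]=1  [6,7]=2
  size 3 → [4,5,6]=1  [5,6,7]=3
  size 4 → [4,5,6,7]=4
  size 5 → [3,4,5,6,7]=4
  size 6 → [1,3,4,5,6,7]=4  [2,3,4,5,6,7]=4
  first=0(a) contributes 8
  first=2(b) contributes 4
|[w]| = 12

12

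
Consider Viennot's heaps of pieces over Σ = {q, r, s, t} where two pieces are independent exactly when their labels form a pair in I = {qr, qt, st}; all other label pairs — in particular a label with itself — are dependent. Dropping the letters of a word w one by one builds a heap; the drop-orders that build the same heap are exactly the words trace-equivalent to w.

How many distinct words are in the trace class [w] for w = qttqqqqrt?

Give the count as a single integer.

0(q) covers ∅
1(t) covers ∅
2(t) covers 1:t
3(q) covers 0:q
4(q) covers 3:q
5(q) covers 4:q
6(q) covers 5:q
7(r) covers 2:t
8(t) covers 7:r
floor of heap: 0:q, 1:t
completions by unplaced set U, small U first (add the entries for U minus each lowest piece of U):
  |U|=1: {6}:1  {8}:1
  |U|=2: {5,6}:1  {6,8}:2  {7,8}:1
  |U|=3: {2,7,8}:1  {4,5,6}:1  {5,6,8}:3  {6,7,8}:3
  |U|=4: {1,2,7,8}:1  {2,6,7,8}:4  {3,4,5,6}:1  {4,5,6,8}:4  {5,6,7,8}:6
  |U|=5: {0,3,4,5,6}:1  {1,2,6,7,8}:5  {2,5,6,7,8}:10  {3,4,5,6,8}:5  {4,5,6,7,8}:10
  |U|=6: {0,3,4,5,6,8}:6  {1,2,5,6,7,8}:15  {2,4,5,6,7,8}:20  {3,4,5,6,7,8}:15
  |U|=7: {0,3,4,5,6,7,8}:21  {1,2,4,5,6,7,8}:35  {2,3,4,5,6,7,8}:35
  start at 0(q): 70
  start at 1(t): 56
sum over floor = 126

126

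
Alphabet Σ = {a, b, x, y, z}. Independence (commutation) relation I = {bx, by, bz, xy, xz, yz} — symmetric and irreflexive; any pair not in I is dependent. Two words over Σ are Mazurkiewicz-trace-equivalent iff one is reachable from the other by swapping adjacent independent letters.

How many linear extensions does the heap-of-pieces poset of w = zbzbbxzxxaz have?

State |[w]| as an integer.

0(z) covers ∅
1(b) covers ∅
2(z) covers 0:z
3(b) covers 1:b
4(b) covers 3:b
5(x) covers ∅
6(z) covers 2:z
7(x) covers 5:x
8(x) covers 7:x
9(a) covers 4:b, 6:z, 8:x
10(z) covers 9:a
floor of heap: 0:z, 1:b, 5:x
completions by unplaced set U, small U first (add the entries for U minus each lowest piece of U):
  |U|=1: {10}:1
  |U|=2: {9,10}:1
  |U|=3: {4,9,10}:1  {6,9,10}:1  {8,9,10}:1
  |U|=4: {2,6,9,10}:1  {3,4,9,10}:1  {4,6,9,10}:2  {4,8,9,10}:2  {6,8,9,10}:2  {7,8,9,10}:1
  |U|=5: {0,2,6,9,10}:1  {1,3,4,9,10}:1  {2,4,6,9,10}:3  {2,6,8,9,10}:3  {3,4,6,9,10}:3  {3,4,8,9,10}:3  {4,6,8,9,10}:6  {4,7,8,9,10}:3  {5,7,8,9,10}:1  {6,7,8,9,10}:3
  |U|=6: {0,2,4,6,9,10}:4  {0,2,6,8,9,10}:4  {1,3,4,6,9,10}:4  {1,3,4,8,9,10}:4  {2,3,4,6,9,10}:6  {2,4,6,8,9,10}:12  {2,6,7,8,9,10}:6  {3,4,6,8,9,10}:12  {3,4,7,8,9,10}:6  {4,5,7,8,9,10}:4  {4,6,7,8,9,10}:12  {5,6,7,8,9,10}:4
  |U|=7: {0,2,3,4,6,9,10}:10  {0,2,4,6,8,9,10}:20  {0,2,6,7,8,9,10}:10  {1,2,3,4,6,9,10}:10  {1,3,4,6,8,9,10}:20  {1,3,4,7,8,9,10}:10  {2,3,4,6,8,9,10}:30  {2,4,6,7,8,9,10}:30  {2,5,6,7,8,9,10}:10  {3,4,5,7,8,9,10}:10  {3,4,6,7,8,9,10}:30  {4,5,6,7,8,9,10}:20
  |U|=8: {0,1,2,3,4,6,9,10}:20  {0,2,3,4,6,8,9,10}:60  {0,2,4,6,7,8,9,10}:60  {0,2,5,6,7,8,9,10}:20  {1,2,3,4,6,8,9,10}:60  {1,3,4,5,7,8,9,10}:20  {1,3,4,6,7,8,9,10}:60  {2,3,4,6,7,8,9,10}:90  {2,4,5,6,7,8,9,10}:60  {3,4,5,6,7,8,9,10}:60
  |U|=9: {0,1,2,3,4,6,8,9,10}:140  {0,2,3,4,6,7,8,9,10}:210  {0,2,4,5,6,7,8,9,10}:140  {1,2,3,4,6,7,8,9,10}:210  {1,3,4,5,6,7,8,9,10}:140  {2,3,4,5,6,7,8,9,10}:210
  start at 0(z): 560
  start at 1(b): 560
  start at 5(x): 560
sum over floor = 1680

1680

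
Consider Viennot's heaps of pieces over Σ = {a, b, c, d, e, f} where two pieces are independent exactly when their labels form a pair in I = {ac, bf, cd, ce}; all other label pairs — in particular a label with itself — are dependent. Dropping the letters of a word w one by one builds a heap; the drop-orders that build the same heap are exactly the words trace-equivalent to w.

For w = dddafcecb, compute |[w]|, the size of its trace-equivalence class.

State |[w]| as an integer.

0(d) covers ∅
1(d) covers 0:d
2(d) covers 1:d
3(a) covers 2:d
4(f) covers 3:a
5(c) covers 4:f
6(e) covers 4:f
7(c) covers 5:c
8(b) covers 6:e, 7:c
floor of heap: 0:d
completions by unplaced set U, small U first (add the entries for U minus each lowest piece of U):
  |U|=1: {8}:1
  |U|=2: {6,8}:1  {7,8}:1
  |U|=3: {5,7,8}:1  {6,7,8}:2
  |U|=4: {5,6,7,8}:3
  |U|=5: {4,5,6,7,8}:3
  |U|=6: {3,4,5,6,7,8}:3
  |U|=7: {2,3,4,5,6,7,8}:3
  start at 0(d): 3

3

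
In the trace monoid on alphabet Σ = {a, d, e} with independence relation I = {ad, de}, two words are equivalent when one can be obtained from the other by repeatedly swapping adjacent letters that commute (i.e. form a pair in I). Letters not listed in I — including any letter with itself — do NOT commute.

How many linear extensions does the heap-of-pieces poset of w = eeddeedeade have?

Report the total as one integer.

#0=e has no predecessor
#1=e depends on [0:e]
#2=d has no predecessor
#3=d depends on [2:d]
#4=e depends on [1:e]
#5=e depends on [4:e]
#6=d depends on [3:d]
#7=e depends on [5:e]
#8=a depends on [7:e]
#9=d depends on [6:d]
#10=e depends on [8:a]
sources: [0:e, 2:d]
N(rest) = Σ N(rest − s) over sources s of rest; N(one piece) = 1:
  size 1 → [9]=1  [10]=1
  size 2 → [6,9]=1  [8,10]=1  [9,10]=2
  size 3 → [3,6,9]=1  [6,9,10]=3  [7,8,10]=1  [8,9,10]=3
  size 4 → [2,3,6,9]=1  [3,6,9,10]=4  [5,7,8,10]=1  [6,8,9,10]=6  [7,8,9,10]=4
  size 5 → [2,3,6,9,10]=5  [3,6,8,9,10]=10  [4,5,7,8,10]=1  [5,7,8,9,10]=5  [6,7,8,9,10]=10
  size 6 → [1,4,5,7,8,10]=1  [2,3,6,8,9,10]=15  [3,6,7,8,9,10]=20  [4,5,7,8,9,10]=6  [5,6,7,8,9,10]=15
  size 7 → [0,1,4,5,7,8,10]=1  [1,4,5,7,8,9,10]=7  [2,3,6,7,8,9,10]=35  [3,5,6,7,8,9,10]=35  [4,5,6,7,8,9,10]=21
  size 8 → [0,1,4,5,7,8,9,10]=8  [1,4,5,6,7,8,9,10]=28  [2,3,5,6,7,8,9,10]=70  [3,4,5,6,7,8,9,10]=56
  size 9 → [0,1,4,5,6,7,8,9,10]=36  [1,3,4,5,6,7,8,9,10]=84  [2,3,4,5,6,7,8,9,10]=126
  first=0(e) contributes 210
  first=2(d) contributes 120
|[w]| = 330

330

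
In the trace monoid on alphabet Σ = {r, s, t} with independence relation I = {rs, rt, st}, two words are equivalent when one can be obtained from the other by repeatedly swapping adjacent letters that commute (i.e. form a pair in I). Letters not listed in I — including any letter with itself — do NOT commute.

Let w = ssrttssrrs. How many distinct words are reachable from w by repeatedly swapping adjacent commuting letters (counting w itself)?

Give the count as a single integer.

2520

drop 0:s onto floor
drop 1:s onto {0:s}
drop 2:r onto floor
drop 3:t onto floor
drop 4:t onto {3:t}
drop 5:s onto {1:s}
drop 6:s onto {5:s}
drop 7:r onto {2:r}
drop 8:r onto {7:r}
drop 9:s onto {6:s}
ground layer = {0:s, 2:r, 3:t}
drop-orders for the pieces not yet dropped (sum over which currently-grounded one goes next):
  1 to go: {4} 1  {8} 1  {9} 1
  2 to go: {3,4} 1  {4,8} 2  {4,9} 2  {6,9} 1  {7,8} 1  {8,9} 2
  3 to go: {2,7,8} 1  {3,4,8} 3  {3,4,9} 3  {4,6,9} 3  {4,7,8} 3  {4,8,9} 6  {5,6,9} 1  {6,8,9} 3  {7,8,9} 3
  4 to go: {1,5,6,9} 1  {2,4,7,8} 4  {2,7,8,9} 4  {3,4,6,9} 6  {3,4,7,8} 6  {3,4,8,9} 12  {4,5,6,9} 4  {4,6,8,9} 12  {4,7,8,9} 12  {5,6,8,9} 4  {6,7,8,9} 6
  5 to go: {0,1,5,6,9} 1  {1,4,5,6,9} 5  {1,5,6,8,9} 5  {2,3,4,7,8} 10  {2,4,7,8,9} 20  {2,6,7,8,9} 10  {3,4,5,6,9} 10  {3,4,6,8,9} 30  {3,4,7,8,9} 30  {4,5,6,8,9} 20  {4,6,7,8,9} 30  {5,6,7,8,9} 10
  6 to go: {0,1,4,5,6,9} 6  {0,1,5,6,8,9} 6  {1,3,4,5,6,9} 15  {1,4,5,6,8,9} 30  {1,5,6,7,8,9} 15  {2,3,4,7,8,9} 60  {2,4,6,7,8,9} 60  {2,5,6,7,8,9} 20  {3,4,5,6,8,9} 60  {3,4,6,7,8,9} 90  {4,5,6,7,8,9} 60
  7 to go: {0,1,3,4,5,6,9} 21  {0,1,4,5,6,8,9} 42  {0,1,5,6,7,8,9} 21  {1,2,5,6,7,8,9} 35  {1,3,4,5,6,8,9} 105  {1,4,5,6,7,8,9} 105  {2,3,4,6,7,8,9} 210  {2,4,5,6,7,8,9} 140  {3,4,5,6,7,8,9} 210
  8 to go: {0,1,2,5,6,7,8,9} 56  {0,1,3,4,5,6,8,9} 168  {0,1,4,5,6,7,8,9} 168  {1,2,4,5,6,7,8,9} 280  {1,3,4,5,6,7,8,9} 420  {2,3,4,5,6,7,8,9} 560
  if 0:s drops first: 1260 orders
  if 2:r drops first: 756 orders
  if 3:t drops first: 504 orders
heap linearizations: 2520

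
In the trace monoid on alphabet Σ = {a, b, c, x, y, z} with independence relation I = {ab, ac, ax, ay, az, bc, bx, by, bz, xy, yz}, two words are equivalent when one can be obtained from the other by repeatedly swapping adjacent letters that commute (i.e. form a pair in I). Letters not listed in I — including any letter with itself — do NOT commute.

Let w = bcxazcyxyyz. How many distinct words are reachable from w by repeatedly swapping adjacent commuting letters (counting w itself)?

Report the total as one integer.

piece 0:b — minimal
piece 1:c — minimal
piece 2:x rests on {1:c}
piece 3:a — minimal
piece 4:z rests on {2:x}
piece 5:c rests on {4:z}
piece 6:y rests on {5:c}
piece 7:x rests on {5:c}
piece 8:y rests on {6:y}
piece 9:y rests on {8:y}
piece 10:z rests on {7:x}
minimal pieces: {0:b, 1:c, 3:a}
ways to finish when only these pieces remain (= sum over removing one remaining piece with nothing left below it):
  1 left: {0}→1  {3}→1  {9}→1  {10}→1
  2 left: {0,3}→2  {0,9}→2  {0,10}→2  {3,9}→2  {3,10}→2  {7,10}→1  {8,9}→1  {9,10}→2
  3 left: {0,3,9}→6  {0,3,10}→6  {0,7,10}→3  {0,8,9}→3  {0,9,10}→6  {3,7,10}→3  {3,8,9}→3  {3,9,10}→6  {6,8,9}→1  {7,9,10}→3  {8,9,10}→3
  4 left: {0,3,7,10}→12  {0,3,8,9}→12  {0,3,9,10}→24  {0,6,8,9}→4  {0,7,9,10}→12  {0,8,9,10}→12  {3,6,8,9}→4  {3,7,9,10}→12  {3,8,9,10}→12  {6,8,9,10}→4  {7,8,9,10}→6
  5 left: {0,3,6,8,9}→20  {0,3,7,9,10}→60  {0,3,8,9,10}→60  {0,6,8,9,10}→20  {0,7,8,9,10}→30  {3,6,8,9,10}→20  {3,7,8,9,10}→30  {6,7,8,9,10}→10
  6 left: {0,3,6,8,9,10}→120  {0,3,7,8,9,10}→180  {0,6,7,8,9,10}→60  {3,6,7,8,9,10}→60  {5,6,7,8,9,10}→10
  7 left: {0,3,6,7,8,9,10}→420  {0,5,6,7,8,9,10}→70  {3,5,6,7,8,9,10}→70  {4,5,6,7,8,9,10}→10
  8 left: {0,3,5,6,7,8,9,10}→560  {0,4,5,6,7,8,9,10}→80  {2,4,5,6,7,8,9,10}→10  {3,4,5,6,7,8,9,10}→80
  9 left: {0,2,4,5,6,7,8,9,10}→90  {0,3,4,5,6,7,8,9,10}→720  {1,2,4,5,6,7,8,9,10}→10  {2,3,4,5,6,7,8,9,10}→90
  placing 0:b first → 100 extensions
  placing 1:c first → 900 extensions
  placing 3:a first → 100 extensions
total linear extensions = 1100

1100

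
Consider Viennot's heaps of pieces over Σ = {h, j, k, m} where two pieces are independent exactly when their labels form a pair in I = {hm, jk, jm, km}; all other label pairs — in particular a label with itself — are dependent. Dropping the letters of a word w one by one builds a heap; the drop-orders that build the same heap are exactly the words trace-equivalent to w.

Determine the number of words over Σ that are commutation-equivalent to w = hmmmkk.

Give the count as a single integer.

20

piece 0:h — minimal
piece 1:m — minimal
piece 2:m rests on {1:m}
piece 3:m rests on {2:m}
piece 4:k rests on {0:h}
piece 5:k rests on {4:k}
minimal pieces: {0:h, 1:m}
ways to finish when only these pieces remain (= sum over removing one remaining piece with nothing left below it):
  1 left: {3}→1  {5}→1
  2 left: {2,3}→1  {3,5}→2  {4,5}→1
  3 left: {0,4,5}→1  {1,2,3}→1  {2,3,5}→3  {3,4,5}→3
  4 left: {0,3,4,5}→4  {1,2,3,5}→4  {2,3,4,5}→6
  placing 0:h first → 10 extensions
  placing 1:m first → 10 extensions
total linear extensions = 20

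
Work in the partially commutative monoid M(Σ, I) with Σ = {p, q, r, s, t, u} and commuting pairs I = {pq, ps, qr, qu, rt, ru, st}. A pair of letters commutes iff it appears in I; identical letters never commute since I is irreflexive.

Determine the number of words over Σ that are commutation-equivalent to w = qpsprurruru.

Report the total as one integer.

210

#0=q has no predecessor
#1=p has no predecessor
#2=s depends on [0:q]
#3=p depends on [1:p]
#4=r depends on [2:s, 3:p]
#5=u depends on [2:s, 3:p]
#6=r depends on [4:r]
#7=r depends on [6:r]
#8=u depends on [5:u]
#9=r depends on [7:r]
#10=u depends on [8:u]
sources: [0:q, 1:p]
N(rest) = Σ N(rest − s) over sources s of rest; N(one piece) = 1:
  size 1 → [9]=1  [10]=1
  size 2 → [7,9]=1  [8,10]=1  [9,10]=2
  size 3 → [5,8,10]=1  [6,7,9]=1  [7,9,10]=3  [8,9,10]=3
  size 4 → [4,6,7,9]=1  [5,8,9,10]=4  [6,7,9,10]=4  [7,8,9,10]=6
  size 5 → [4,6,7,9,10]=5  [5,7,8,9,10]=10  [6,7,8,9,10]=10
  size 6 → [4,6,7,8,9,10]=15  [5,6,7,8,9,10]=20
  size 7 → [4,5,6,7,8,9,10]=35
  size 8 → [2,4,5,6,7,8,9,10]=35  [3,4,5,6,7,8,9,10]=35
  size 9 → [0,2,4,5,6,7,8,9,10]=35  [1,3,4,5,6,7,8,9,10]=35  [2,3,4,5,6,7,8,9,10]=70
  first=0(q) contributes 105
  first=1(p) contributes 105
|[w]| = 210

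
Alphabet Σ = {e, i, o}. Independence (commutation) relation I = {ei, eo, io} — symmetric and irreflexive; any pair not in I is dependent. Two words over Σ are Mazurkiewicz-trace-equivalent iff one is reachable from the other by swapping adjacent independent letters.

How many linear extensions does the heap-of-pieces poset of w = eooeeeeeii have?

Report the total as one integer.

0(e) covers ∅
1(o) covers ∅
2(o) covers 1:o
3(e) covers 0:e
4(e) covers 3:e
5(e) covers 4:e
6(e) covers 5:e
7(e) covers 6:e
8(i) covers ∅
9(i) covers 8:i
floor of heap: 0:e, 1:o, 8:i
completions by unplaced set U, small U first (add the entries for U minus each lowest piece of U):
  |U|=1: {2}:1  {7}:1  {9}:1
  |U|=2: {1,2}:1  {2,7}:2  {2,9}:2  {6,7}:1  {7,9}:2  {8,9}:1
  |U|=3: {1,2,7}:3  {1,2,9}:3  {2,6,7}:3  {2,7,9}:6  {2,8,9}:3  {5,6,7}:1  {6,7,9}:3  {7,8,9}:3
  |U|=4: {1,2,6,7}:6  {1,2,7,9}:12  {1,2,8,9}:6  {2,5,6,7}:4  {2,6,7,9}:12  {2,7,8,9}:12  {4,5,6,7}:1  {5,6,7,9}:4  {6,7,8,9}:6
  |U|=5: {1,2,5,6,7}:10  {1,2,6,7,9}:30  {1,2,7,8,9}:30  {2,4,5,6,7}:5  {2,5,6,7,9}:20  {2,6,7,8,9}:30  {3,4,5,6,7}:1  {4,5,6,7,9}:5  {5,6,7,8,9}:10
  |U|=6: {0,3,4,5,6,7}:1  {1,2,4,5,6,7}:15  {1,2,5,6,7,9}:60  {1,2,6,7,8,9}:90  {2,3,4,5,6,7}:6  {2,4,5,6,7,9}:30  {2,5,6,7,8,9}:60  {3,4,5,6,7,9}:6  {4,5,6,7,8,9}:15
  |U|=7: {0,2,3,4,5,6,7}:7  {0,3,4,5,6,7,9}:7  {1,2,3,4,5,6,7}:21  {1,2,4,5,6,7,9}:105  {1,2,5,6,7,8,9}:210  {2,3,4,5,6,7,9}:42  {2,4,5,6,7,8,9}:105  {3,4,5,6,7,8,9}:21
  |U|=8: {0,1,2,3,4,5,6,7}:28  {0,2,3,4,5,6,7,9}:56  {0,3,4,5,6,7,8,9}:28  {1,2,3,4,5,6,7,9}:168  {1,2,4,5,6,7,8,9}:420  {2,3,4,5,6,7,8,9}:168
  start at 0(e): 756
  start at 1(o): 252
  start at 8(i): 252
sum over floor = 1260

1260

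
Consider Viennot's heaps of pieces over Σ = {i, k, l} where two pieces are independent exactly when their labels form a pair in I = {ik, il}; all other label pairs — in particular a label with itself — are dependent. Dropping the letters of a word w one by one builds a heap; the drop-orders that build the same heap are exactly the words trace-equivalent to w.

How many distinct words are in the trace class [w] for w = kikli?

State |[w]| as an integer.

piece 0:k — minimal
piece 1:i — minimal
piece 2:k rests on {0:k}
piece 3:l rests on {2:k}
piece 4:i rests on {1:i}
minimal pieces: {0:k, 1:i}
ways to finish when only these pieces remain (= sum over removing one remaining piece with nothing left below it):
  1 left: {3}→1  {4}→1
  2 left: {1,4}→1  {2,3}→1  {3,4}→2
  3 left: {0,2,3}→1  {1,3,4}→3  {2,3,4}→3
  placing 0:k first → 6 extensions
  placing 1:i first → 4 extensions
total linear extensions = 10

10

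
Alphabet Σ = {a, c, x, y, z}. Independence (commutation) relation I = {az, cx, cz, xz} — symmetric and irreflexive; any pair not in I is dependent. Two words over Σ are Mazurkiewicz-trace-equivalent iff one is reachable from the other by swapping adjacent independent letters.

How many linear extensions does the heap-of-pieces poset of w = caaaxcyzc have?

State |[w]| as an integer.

4

piece 0:c — minimal
piece 1:a rests on {0:c}
piece 2:a rests on {1:a}
piece 3:a rests on {2:a}
piece 4:x rests on {3:a}
piece 5:c rests on {3:a}
piece 6:y rests on {4:x, 5:c}
piece 7:z rests on {6:y}
piece 8:c rests on {6:y}
minimal pieces: {0:c}
ways to finish when only these pieces remain (= sum over removing one remaining piece with nothing left below it):
  1 left: {7}→1  {8}→1
  2 left: {7,8}→2
  3 left: {6,7,8}→2
  4 left: {4,6,7,8}→2  {5,6,7,8}→2
  5 left: {4,5,6,7,8}→4
  6 left: {3,4,5,6,7,8}→4
  7 left: {2,3,4,5,6,7,8}→4
  placing 0:c first → 4 extensions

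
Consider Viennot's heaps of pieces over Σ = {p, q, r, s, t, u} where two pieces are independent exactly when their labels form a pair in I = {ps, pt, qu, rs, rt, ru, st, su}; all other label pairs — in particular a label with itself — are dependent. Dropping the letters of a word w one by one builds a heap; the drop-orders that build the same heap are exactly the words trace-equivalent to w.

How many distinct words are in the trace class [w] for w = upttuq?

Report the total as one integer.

piece 0:u — minimal
piece 1:p rests on {0:u}
piece 2:t rests on {0:u}
piece 3:t rests on {2:t}
piece 4:u rests on {1:p, 3:t}
piece 5:q rests on {1:p, 3:t}
minimal pieces: {0:u}
ways to finish when only these pieces remain (= sum over removing one remaining piece with nothing left below it):
  1 left: {4}→1  {5}→1
  2 left: {4,5}→2
  3 left: {1,4,5}→2  {3,4,5}→2
  4 left: {1,3,4,5}→4  {2,3,4,5}→2
  placing 0:u first → 6 extensions

6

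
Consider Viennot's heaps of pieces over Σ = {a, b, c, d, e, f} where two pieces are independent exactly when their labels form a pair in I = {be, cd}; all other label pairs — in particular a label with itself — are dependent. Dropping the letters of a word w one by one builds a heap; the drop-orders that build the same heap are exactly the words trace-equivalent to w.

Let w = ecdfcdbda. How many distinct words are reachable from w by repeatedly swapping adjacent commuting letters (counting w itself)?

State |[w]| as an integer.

0(e) covers ∅
1(c) covers 0:e
2(d) covers 0:e
3(f) covers 1:c, 2:d
4(c) covers 3:f
5(d) covers 3:f
6(b) covers 4:c, 5:d
7(d) covers 6:b
8(a) covers 7:d
floor of heap: 0:e
completions by unplaced set U, small U first (add the entries for U minus each lowest piece of U):
  |U|=1: {8}:1
  |U|=2: {7,8}:1
  |U|=3: {6,7,8}:1
  |U|=4: {4,6,7,8}:1  {5,6,7,8}:1
  |U|=5: {4,5,6,7,8}:2
  |U|=6: {3,4,5,6,7,8}:2
  |U|=7: {1,3,4,5,6,7,8}:2  {2,3,4,5,6,7,8}:2
  start at 0(e): 4

4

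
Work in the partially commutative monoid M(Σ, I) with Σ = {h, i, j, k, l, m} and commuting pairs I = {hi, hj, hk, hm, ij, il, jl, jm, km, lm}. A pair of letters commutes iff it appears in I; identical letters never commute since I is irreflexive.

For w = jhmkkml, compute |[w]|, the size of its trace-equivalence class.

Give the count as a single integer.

drop 0:j onto floor
drop 1:h onto floor
drop 2:m onto floor
drop 3:k onto {0:j}
drop 4:k onto {3:k}
drop 5:m onto {2:m}
drop 6:l onto {1:h, 4:k}
ground layer = {0:j, 1:h, 2:m}
drop-orders for the pieces not yet dropped (sum over which currently-grounded one goes next):
  1 to go: {5} 1  {6} 1
  2 to go: {1,6} 1  {2,5} 1  {4,6} 1  {5,6} 2
  3 to go: {1,4,6} 2  {1,5,6} 3  {2,5,6} 3  {3,4,6} 1  {4,5,6} 3
  4 to go: {0,3,4,6} 1  {1,2,5,6} 6  {1,3,4,6} 3  {1,4,5,6} 8  {2,4,5,6} 6  {3,4,5,6} 4
  5 to go: {0,1,3,4,6} 4  {0,3,4,5,6} 5  {1,2,4,5,6} 20  {1,3,4,5,6} 15  {2,3,4,5,6} 10
  if 0:j drops first: 45 orders
  if 1:h drops first: 15 orders
  if 2:m drops first: 24 orders
heap linearizations: 84

84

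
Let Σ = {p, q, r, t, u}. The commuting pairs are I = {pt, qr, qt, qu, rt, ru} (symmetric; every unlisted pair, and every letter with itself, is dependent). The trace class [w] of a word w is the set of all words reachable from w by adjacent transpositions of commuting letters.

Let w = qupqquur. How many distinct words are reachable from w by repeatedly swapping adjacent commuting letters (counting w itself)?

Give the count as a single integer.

60

piece 0:q — minimal
piece 1:u — minimal
piece 2:p rests on {0:q, 1:u}
piece 3:q rests on {2:p}
piece 4:q rests on {3:q}
piece 5:u rests on {2:p}
piece 6:u rests on {5:u}
piece 7:r rests on {2:p}
minimal pieces: {0:q, 1:u}
ways to finish when only these pieces remain (= sum over removing one remaining piece with nothing left below it):
  1 left: {4}→1  {6}→1  {7}→1
  2 left: {3,4}→1  {4,6}→2  {4,7}→2  {5,6}→1  {6,7}→2
  3 left: {3,4,6}→3  {3,4,7}→3  {4,5,6}→3  {4,6,7}→6  {5,6,7}→3
  4 left: {3,4,5,6}→6  {3,4,6,7}→12  {4,5,6,7}→12
  5 left: {3,4,5,6,7}→30
  6 left: {2,3,4,5,6,7}→30
  placing 0:q first → 30 extensions
  placing 1:u first → 30 extensions
total linear extensions = 60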